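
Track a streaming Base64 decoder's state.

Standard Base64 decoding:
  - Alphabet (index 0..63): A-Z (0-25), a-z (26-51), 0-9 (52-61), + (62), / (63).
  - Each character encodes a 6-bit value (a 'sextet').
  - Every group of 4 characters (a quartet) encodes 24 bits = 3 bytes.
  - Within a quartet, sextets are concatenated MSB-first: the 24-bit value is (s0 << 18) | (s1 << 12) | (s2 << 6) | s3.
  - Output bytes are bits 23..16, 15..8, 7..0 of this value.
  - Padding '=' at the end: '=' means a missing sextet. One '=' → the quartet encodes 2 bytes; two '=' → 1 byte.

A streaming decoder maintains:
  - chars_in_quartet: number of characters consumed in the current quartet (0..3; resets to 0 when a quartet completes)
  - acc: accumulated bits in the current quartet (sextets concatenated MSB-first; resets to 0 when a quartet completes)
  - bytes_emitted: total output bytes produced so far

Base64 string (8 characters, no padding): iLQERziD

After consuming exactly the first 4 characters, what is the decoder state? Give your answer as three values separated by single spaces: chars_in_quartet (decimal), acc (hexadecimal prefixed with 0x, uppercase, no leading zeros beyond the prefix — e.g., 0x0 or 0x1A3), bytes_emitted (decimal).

After char 0 ('i'=34): chars_in_quartet=1 acc=0x22 bytes_emitted=0
After char 1 ('L'=11): chars_in_quartet=2 acc=0x88B bytes_emitted=0
After char 2 ('Q'=16): chars_in_quartet=3 acc=0x222D0 bytes_emitted=0
After char 3 ('E'=4): chars_in_quartet=4 acc=0x88B404 -> emit 88 B4 04, reset; bytes_emitted=3

Answer: 0 0x0 3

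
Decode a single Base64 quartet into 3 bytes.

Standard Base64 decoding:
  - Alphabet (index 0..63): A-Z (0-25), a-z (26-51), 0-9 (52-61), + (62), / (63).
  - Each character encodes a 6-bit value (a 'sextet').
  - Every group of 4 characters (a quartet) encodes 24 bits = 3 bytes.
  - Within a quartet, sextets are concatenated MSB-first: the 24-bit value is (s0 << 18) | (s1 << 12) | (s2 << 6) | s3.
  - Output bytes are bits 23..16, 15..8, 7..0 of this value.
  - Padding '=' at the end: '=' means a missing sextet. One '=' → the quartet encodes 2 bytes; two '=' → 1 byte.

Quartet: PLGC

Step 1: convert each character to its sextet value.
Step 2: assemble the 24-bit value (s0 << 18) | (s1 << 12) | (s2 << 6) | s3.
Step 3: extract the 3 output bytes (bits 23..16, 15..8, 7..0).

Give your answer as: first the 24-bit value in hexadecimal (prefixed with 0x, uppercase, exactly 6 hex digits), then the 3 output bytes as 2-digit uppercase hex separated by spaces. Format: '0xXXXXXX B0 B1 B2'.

Answer: 0x3CB182 3C B1 82

Derivation:
Sextets: P=15, L=11, G=6, C=2
24-bit: (15<<18) | (11<<12) | (6<<6) | 2
      = 0x3C0000 | 0x00B000 | 0x000180 | 0x000002
      = 0x3CB182
Bytes: (v>>16)&0xFF=3C, (v>>8)&0xFF=B1, v&0xFF=82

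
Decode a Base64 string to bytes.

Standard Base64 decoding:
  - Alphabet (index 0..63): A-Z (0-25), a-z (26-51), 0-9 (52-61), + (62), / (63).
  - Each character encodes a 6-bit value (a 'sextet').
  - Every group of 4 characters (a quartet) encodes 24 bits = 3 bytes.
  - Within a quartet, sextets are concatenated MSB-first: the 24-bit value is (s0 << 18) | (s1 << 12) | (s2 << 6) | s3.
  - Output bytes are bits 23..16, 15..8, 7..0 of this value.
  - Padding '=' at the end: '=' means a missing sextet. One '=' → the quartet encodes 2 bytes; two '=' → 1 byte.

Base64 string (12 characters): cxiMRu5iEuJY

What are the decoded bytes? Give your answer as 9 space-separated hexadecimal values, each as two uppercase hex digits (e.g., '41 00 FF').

After char 0 ('c'=28): chars_in_quartet=1 acc=0x1C bytes_emitted=0
After char 1 ('x'=49): chars_in_quartet=2 acc=0x731 bytes_emitted=0
After char 2 ('i'=34): chars_in_quartet=3 acc=0x1CC62 bytes_emitted=0
After char 3 ('M'=12): chars_in_quartet=4 acc=0x73188C -> emit 73 18 8C, reset; bytes_emitted=3
After char 4 ('R'=17): chars_in_quartet=1 acc=0x11 bytes_emitted=3
After char 5 ('u'=46): chars_in_quartet=2 acc=0x46E bytes_emitted=3
After char 6 ('5'=57): chars_in_quartet=3 acc=0x11BB9 bytes_emitted=3
After char 7 ('i'=34): chars_in_quartet=4 acc=0x46EE62 -> emit 46 EE 62, reset; bytes_emitted=6
After char 8 ('E'=4): chars_in_quartet=1 acc=0x4 bytes_emitted=6
After char 9 ('u'=46): chars_in_quartet=2 acc=0x12E bytes_emitted=6
After char 10 ('J'=9): chars_in_quartet=3 acc=0x4B89 bytes_emitted=6
After char 11 ('Y'=24): chars_in_quartet=4 acc=0x12E258 -> emit 12 E2 58, reset; bytes_emitted=9

Answer: 73 18 8C 46 EE 62 12 E2 58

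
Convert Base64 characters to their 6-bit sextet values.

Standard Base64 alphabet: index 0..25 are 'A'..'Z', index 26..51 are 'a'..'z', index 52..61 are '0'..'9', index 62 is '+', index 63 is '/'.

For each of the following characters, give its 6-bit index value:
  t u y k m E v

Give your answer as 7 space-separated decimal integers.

't': a..z range, 26 + ord('t') − ord('a') = 45
'u': a..z range, 26 + ord('u') − ord('a') = 46
'y': a..z range, 26 + ord('y') − ord('a') = 50
'k': a..z range, 26 + ord('k') − ord('a') = 36
'm': a..z range, 26 + ord('m') − ord('a') = 38
'E': A..Z range, ord('E') − ord('A') = 4
'v': a..z range, 26 + ord('v') − ord('a') = 47

Answer: 45 46 50 36 38 4 47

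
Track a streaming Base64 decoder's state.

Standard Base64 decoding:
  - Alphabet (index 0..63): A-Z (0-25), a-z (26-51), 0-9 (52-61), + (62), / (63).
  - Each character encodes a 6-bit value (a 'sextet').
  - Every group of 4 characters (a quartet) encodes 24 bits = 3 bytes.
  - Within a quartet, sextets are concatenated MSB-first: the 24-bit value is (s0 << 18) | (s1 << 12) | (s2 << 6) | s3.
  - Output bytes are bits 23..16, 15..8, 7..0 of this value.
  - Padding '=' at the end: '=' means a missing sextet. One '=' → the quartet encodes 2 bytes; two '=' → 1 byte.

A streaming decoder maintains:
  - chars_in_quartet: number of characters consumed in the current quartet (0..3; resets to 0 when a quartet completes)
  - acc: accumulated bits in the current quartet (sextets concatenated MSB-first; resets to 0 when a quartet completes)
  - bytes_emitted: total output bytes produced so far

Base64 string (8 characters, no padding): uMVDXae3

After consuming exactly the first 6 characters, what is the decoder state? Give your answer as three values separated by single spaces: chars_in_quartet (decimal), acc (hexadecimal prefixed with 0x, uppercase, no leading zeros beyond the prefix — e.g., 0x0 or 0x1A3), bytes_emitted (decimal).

Answer: 2 0x5DA 3

Derivation:
After char 0 ('u'=46): chars_in_quartet=1 acc=0x2E bytes_emitted=0
After char 1 ('M'=12): chars_in_quartet=2 acc=0xB8C bytes_emitted=0
After char 2 ('V'=21): chars_in_quartet=3 acc=0x2E315 bytes_emitted=0
After char 3 ('D'=3): chars_in_quartet=4 acc=0xB8C543 -> emit B8 C5 43, reset; bytes_emitted=3
After char 4 ('X'=23): chars_in_quartet=1 acc=0x17 bytes_emitted=3
After char 5 ('a'=26): chars_in_quartet=2 acc=0x5DA bytes_emitted=3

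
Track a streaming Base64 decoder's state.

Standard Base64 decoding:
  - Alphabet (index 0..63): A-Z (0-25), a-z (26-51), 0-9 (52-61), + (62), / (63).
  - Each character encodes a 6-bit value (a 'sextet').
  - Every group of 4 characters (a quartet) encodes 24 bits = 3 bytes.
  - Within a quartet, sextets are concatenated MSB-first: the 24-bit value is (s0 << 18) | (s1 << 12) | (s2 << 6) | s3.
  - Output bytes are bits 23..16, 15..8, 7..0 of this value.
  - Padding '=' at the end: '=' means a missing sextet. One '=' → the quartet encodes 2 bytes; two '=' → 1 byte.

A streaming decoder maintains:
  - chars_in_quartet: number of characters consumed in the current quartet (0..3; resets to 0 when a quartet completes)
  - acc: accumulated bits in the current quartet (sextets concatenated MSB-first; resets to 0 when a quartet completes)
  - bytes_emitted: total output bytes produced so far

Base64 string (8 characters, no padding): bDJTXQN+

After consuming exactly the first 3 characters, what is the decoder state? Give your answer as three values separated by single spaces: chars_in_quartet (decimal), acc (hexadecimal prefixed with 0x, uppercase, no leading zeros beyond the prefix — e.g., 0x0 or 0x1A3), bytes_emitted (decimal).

Answer: 3 0x1B0C9 0

Derivation:
After char 0 ('b'=27): chars_in_quartet=1 acc=0x1B bytes_emitted=0
After char 1 ('D'=3): chars_in_quartet=2 acc=0x6C3 bytes_emitted=0
After char 2 ('J'=9): chars_in_quartet=3 acc=0x1B0C9 bytes_emitted=0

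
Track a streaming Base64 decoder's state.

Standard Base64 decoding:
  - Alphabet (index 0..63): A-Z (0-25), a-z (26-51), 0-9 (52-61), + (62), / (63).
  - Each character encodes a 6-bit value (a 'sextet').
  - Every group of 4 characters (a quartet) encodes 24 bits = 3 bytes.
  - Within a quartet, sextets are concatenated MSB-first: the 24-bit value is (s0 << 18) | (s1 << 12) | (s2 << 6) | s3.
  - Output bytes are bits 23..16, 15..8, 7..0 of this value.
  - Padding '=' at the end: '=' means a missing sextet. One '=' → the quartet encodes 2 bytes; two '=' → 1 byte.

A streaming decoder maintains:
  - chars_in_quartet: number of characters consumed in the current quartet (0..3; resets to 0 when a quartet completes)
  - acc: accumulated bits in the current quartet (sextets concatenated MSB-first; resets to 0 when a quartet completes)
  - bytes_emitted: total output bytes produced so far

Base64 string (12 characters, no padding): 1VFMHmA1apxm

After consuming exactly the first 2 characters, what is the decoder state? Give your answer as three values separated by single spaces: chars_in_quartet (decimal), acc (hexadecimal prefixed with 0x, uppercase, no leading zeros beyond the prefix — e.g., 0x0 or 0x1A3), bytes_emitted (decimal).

Answer: 2 0xD55 0

Derivation:
After char 0 ('1'=53): chars_in_quartet=1 acc=0x35 bytes_emitted=0
After char 1 ('V'=21): chars_in_quartet=2 acc=0xD55 bytes_emitted=0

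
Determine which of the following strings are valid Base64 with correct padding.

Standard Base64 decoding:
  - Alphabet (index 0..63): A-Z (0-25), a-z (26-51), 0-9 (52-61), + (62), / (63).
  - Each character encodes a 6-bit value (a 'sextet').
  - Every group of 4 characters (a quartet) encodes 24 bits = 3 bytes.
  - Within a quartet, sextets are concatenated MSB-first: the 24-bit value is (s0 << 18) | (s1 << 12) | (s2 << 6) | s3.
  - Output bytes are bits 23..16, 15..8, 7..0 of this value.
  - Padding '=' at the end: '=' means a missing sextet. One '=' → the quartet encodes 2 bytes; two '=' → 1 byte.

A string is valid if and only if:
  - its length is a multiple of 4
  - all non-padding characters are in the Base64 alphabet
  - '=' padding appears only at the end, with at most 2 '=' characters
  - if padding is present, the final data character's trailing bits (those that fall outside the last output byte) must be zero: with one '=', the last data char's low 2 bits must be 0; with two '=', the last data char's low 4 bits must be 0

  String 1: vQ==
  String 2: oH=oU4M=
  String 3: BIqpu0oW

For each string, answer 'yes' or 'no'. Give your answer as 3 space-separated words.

Answer: yes no yes

Derivation:
String 1: 'vQ==' → valid
String 2: 'oH=oU4M=' → invalid (bad char(s): ['=']; '=' in middle)
String 3: 'BIqpu0oW' → valid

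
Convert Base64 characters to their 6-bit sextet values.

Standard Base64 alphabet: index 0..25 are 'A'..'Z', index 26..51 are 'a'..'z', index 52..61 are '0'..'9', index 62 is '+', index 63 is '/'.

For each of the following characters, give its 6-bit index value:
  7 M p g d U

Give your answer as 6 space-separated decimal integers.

'7': 0..9 range, 52 + ord('7') − ord('0') = 59
'M': A..Z range, ord('M') − ord('A') = 12
'p': a..z range, 26 + ord('p') − ord('a') = 41
'g': a..z range, 26 + ord('g') − ord('a') = 32
'd': a..z range, 26 + ord('d') − ord('a') = 29
'U': A..Z range, ord('U') − ord('A') = 20

Answer: 59 12 41 32 29 20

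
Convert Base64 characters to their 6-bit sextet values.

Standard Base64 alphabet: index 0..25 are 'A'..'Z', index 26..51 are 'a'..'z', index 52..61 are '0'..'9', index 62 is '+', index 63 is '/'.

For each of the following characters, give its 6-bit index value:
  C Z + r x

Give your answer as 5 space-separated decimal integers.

Answer: 2 25 62 43 49

Derivation:
'C': A..Z range, ord('C') − ord('A') = 2
'Z': A..Z range, ord('Z') − ord('A') = 25
'+': index 62
'r': a..z range, 26 + ord('r') − ord('a') = 43
'x': a..z range, 26 + ord('x') − ord('a') = 49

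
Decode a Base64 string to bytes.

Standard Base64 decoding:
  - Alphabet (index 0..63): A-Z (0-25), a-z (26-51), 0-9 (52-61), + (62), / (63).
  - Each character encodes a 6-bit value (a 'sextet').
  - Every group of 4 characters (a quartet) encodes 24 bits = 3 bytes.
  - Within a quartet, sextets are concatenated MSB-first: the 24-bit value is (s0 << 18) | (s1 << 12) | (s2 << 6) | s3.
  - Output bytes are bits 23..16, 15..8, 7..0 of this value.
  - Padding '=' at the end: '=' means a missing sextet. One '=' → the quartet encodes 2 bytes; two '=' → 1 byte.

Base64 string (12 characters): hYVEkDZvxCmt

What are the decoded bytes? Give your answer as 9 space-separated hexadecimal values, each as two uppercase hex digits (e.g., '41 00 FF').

Answer: 85 85 44 90 36 6F C4 29 AD

Derivation:
After char 0 ('h'=33): chars_in_quartet=1 acc=0x21 bytes_emitted=0
After char 1 ('Y'=24): chars_in_quartet=2 acc=0x858 bytes_emitted=0
After char 2 ('V'=21): chars_in_quartet=3 acc=0x21615 bytes_emitted=0
After char 3 ('E'=4): chars_in_quartet=4 acc=0x858544 -> emit 85 85 44, reset; bytes_emitted=3
After char 4 ('k'=36): chars_in_quartet=1 acc=0x24 bytes_emitted=3
After char 5 ('D'=3): chars_in_quartet=2 acc=0x903 bytes_emitted=3
After char 6 ('Z'=25): chars_in_quartet=3 acc=0x240D9 bytes_emitted=3
After char 7 ('v'=47): chars_in_quartet=4 acc=0x90366F -> emit 90 36 6F, reset; bytes_emitted=6
After char 8 ('x'=49): chars_in_quartet=1 acc=0x31 bytes_emitted=6
After char 9 ('C'=2): chars_in_quartet=2 acc=0xC42 bytes_emitted=6
After char 10 ('m'=38): chars_in_quartet=3 acc=0x310A6 bytes_emitted=6
After char 11 ('t'=45): chars_in_quartet=4 acc=0xC429AD -> emit C4 29 AD, reset; bytes_emitted=9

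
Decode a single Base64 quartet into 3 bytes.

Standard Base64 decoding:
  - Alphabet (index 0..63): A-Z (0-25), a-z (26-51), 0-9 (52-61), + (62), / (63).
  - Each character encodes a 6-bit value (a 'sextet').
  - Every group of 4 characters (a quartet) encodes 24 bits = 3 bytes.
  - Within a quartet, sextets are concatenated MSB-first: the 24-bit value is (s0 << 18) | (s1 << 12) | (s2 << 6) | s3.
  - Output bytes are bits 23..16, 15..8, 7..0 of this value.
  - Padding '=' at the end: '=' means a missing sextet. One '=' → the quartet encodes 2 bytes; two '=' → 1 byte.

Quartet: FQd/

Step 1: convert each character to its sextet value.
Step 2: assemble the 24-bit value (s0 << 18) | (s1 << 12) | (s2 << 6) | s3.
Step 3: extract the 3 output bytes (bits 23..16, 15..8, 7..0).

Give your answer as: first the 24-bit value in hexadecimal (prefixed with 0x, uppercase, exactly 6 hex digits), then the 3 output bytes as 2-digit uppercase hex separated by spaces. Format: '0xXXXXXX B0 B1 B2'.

Answer: 0x15077F 15 07 7F

Derivation:
Sextets: F=5, Q=16, d=29, /=63
24-bit: (5<<18) | (16<<12) | (29<<6) | 63
      = 0x140000 | 0x010000 | 0x000740 | 0x00003F
      = 0x15077F
Bytes: (v>>16)&0xFF=15, (v>>8)&0xFF=07, v&0xFF=7F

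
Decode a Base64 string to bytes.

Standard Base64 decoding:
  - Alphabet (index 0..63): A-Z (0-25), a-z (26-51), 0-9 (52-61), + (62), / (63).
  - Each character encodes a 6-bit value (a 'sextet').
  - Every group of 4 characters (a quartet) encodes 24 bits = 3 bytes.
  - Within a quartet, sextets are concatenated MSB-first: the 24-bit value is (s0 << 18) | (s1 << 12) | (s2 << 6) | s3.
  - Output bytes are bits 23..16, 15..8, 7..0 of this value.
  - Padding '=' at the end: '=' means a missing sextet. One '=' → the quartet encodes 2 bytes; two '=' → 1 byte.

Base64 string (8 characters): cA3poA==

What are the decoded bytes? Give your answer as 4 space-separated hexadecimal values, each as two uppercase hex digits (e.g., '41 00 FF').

After char 0 ('c'=28): chars_in_quartet=1 acc=0x1C bytes_emitted=0
After char 1 ('A'=0): chars_in_quartet=2 acc=0x700 bytes_emitted=0
After char 2 ('3'=55): chars_in_quartet=3 acc=0x1C037 bytes_emitted=0
After char 3 ('p'=41): chars_in_quartet=4 acc=0x700DE9 -> emit 70 0D E9, reset; bytes_emitted=3
After char 4 ('o'=40): chars_in_quartet=1 acc=0x28 bytes_emitted=3
After char 5 ('A'=0): chars_in_quartet=2 acc=0xA00 bytes_emitted=3
Padding '==': partial quartet acc=0xA00 -> emit A0; bytes_emitted=4

Answer: 70 0D E9 A0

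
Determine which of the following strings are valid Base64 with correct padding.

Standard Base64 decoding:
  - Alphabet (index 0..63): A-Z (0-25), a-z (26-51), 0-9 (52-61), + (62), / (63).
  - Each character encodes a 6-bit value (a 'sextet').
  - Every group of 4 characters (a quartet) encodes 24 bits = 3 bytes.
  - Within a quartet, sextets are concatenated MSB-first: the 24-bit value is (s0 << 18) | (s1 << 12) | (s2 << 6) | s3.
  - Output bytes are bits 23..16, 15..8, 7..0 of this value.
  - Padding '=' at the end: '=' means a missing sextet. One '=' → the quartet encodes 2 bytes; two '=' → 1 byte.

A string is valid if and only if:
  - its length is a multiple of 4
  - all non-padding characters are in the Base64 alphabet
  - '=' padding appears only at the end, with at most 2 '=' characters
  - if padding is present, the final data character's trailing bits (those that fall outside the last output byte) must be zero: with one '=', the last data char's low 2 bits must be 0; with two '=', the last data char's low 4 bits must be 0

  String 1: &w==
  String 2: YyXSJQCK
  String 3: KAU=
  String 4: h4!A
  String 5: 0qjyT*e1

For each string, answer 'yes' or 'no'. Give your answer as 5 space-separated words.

String 1: '&w==' → invalid (bad char(s): ['&'])
String 2: 'YyXSJQCK' → valid
String 3: 'KAU=' → valid
String 4: 'h4!A' → invalid (bad char(s): ['!'])
String 5: '0qjyT*e1' → invalid (bad char(s): ['*'])

Answer: no yes yes no no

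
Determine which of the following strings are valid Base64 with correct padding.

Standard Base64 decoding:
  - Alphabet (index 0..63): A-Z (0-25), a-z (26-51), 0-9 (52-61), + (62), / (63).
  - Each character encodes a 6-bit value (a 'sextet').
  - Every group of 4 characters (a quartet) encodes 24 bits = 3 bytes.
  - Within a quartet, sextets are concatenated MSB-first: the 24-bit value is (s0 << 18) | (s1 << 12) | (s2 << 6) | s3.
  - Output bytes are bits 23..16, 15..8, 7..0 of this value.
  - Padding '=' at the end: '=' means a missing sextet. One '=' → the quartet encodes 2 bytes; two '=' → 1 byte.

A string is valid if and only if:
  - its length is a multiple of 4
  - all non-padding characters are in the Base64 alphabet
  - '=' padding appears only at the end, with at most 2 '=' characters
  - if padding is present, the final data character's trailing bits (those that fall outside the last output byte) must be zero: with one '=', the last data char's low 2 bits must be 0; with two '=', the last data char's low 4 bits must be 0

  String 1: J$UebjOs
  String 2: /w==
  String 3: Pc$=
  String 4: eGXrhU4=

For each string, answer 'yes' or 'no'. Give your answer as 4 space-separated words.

String 1: 'J$UebjOs' → invalid (bad char(s): ['$'])
String 2: '/w==' → valid
String 3: 'Pc$=' → invalid (bad char(s): ['$'])
String 4: 'eGXrhU4=' → valid

Answer: no yes no yes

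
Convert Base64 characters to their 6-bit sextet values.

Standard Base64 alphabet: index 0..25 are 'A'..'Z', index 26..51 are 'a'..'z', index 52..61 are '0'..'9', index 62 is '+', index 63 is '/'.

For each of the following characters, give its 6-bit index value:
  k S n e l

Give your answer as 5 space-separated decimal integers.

Answer: 36 18 39 30 37

Derivation:
'k': a..z range, 26 + ord('k') − ord('a') = 36
'S': A..Z range, ord('S') − ord('A') = 18
'n': a..z range, 26 + ord('n') − ord('a') = 39
'e': a..z range, 26 + ord('e') − ord('a') = 30
'l': a..z range, 26 + ord('l') − ord('a') = 37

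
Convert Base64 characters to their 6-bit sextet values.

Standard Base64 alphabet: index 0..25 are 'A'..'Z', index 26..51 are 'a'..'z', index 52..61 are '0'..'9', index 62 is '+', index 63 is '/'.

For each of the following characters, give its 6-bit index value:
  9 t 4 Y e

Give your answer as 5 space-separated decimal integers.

'9': 0..9 range, 52 + ord('9') − ord('0') = 61
't': a..z range, 26 + ord('t') − ord('a') = 45
'4': 0..9 range, 52 + ord('4') − ord('0') = 56
'Y': A..Z range, ord('Y') − ord('A') = 24
'e': a..z range, 26 + ord('e') − ord('a') = 30

Answer: 61 45 56 24 30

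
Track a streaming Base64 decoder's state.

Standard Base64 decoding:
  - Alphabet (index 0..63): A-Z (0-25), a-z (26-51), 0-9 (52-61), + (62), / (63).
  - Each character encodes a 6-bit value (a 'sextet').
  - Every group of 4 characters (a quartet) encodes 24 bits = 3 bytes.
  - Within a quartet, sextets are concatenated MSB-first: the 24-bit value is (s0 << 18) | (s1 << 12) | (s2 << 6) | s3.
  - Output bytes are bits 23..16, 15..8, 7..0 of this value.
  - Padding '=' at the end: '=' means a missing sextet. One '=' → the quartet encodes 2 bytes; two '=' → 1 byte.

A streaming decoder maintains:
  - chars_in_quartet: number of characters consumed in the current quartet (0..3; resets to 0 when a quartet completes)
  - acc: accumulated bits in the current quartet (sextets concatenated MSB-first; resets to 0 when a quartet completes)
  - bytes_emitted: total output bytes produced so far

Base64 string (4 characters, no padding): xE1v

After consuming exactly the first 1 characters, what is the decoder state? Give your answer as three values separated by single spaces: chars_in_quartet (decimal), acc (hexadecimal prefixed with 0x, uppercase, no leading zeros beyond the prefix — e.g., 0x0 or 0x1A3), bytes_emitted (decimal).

Answer: 1 0x31 0

Derivation:
After char 0 ('x'=49): chars_in_quartet=1 acc=0x31 bytes_emitted=0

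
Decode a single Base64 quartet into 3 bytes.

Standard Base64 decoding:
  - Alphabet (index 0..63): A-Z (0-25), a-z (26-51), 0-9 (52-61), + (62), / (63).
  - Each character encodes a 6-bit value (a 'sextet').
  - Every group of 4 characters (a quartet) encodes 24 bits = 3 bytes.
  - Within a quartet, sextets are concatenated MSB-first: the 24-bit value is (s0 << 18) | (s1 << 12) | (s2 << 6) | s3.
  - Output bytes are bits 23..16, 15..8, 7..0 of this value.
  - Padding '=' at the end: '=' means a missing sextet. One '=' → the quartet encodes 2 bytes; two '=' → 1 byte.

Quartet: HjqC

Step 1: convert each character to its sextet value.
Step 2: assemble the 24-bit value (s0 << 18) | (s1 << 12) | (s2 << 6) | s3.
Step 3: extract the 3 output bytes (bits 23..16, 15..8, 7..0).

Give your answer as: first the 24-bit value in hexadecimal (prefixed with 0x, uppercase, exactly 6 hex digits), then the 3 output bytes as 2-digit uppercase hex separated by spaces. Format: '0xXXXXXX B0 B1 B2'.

Answer: 0x1E3A82 1E 3A 82

Derivation:
Sextets: H=7, j=35, q=42, C=2
24-bit: (7<<18) | (35<<12) | (42<<6) | 2
      = 0x1C0000 | 0x023000 | 0x000A80 | 0x000002
      = 0x1E3A82
Bytes: (v>>16)&0xFF=1E, (v>>8)&0xFF=3A, v&0xFF=82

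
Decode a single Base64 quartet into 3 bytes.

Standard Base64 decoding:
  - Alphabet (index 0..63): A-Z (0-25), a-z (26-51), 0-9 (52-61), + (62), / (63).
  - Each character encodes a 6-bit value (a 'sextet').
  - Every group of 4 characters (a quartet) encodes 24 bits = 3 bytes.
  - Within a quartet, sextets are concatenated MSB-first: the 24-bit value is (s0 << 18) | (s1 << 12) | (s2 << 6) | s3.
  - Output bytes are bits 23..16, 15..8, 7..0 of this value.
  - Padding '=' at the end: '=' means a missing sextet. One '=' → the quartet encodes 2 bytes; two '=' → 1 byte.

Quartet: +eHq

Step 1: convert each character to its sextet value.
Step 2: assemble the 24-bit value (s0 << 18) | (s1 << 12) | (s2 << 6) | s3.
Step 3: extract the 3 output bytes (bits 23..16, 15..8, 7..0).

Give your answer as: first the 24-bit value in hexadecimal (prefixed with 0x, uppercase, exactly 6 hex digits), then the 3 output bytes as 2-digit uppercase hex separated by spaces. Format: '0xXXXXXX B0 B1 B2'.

Answer: 0xF9E1EA F9 E1 EA

Derivation:
Sextets: +=62, e=30, H=7, q=42
24-bit: (62<<18) | (30<<12) | (7<<6) | 42
      = 0xF80000 | 0x01E000 | 0x0001C0 | 0x00002A
      = 0xF9E1EA
Bytes: (v>>16)&0xFF=F9, (v>>8)&0xFF=E1, v&0xFF=EA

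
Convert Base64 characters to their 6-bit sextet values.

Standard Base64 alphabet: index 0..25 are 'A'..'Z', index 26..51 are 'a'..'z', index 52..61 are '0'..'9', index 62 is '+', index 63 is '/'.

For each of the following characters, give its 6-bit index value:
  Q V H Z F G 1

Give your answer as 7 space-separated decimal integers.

'Q': A..Z range, ord('Q') − ord('A') = 16
'V': A..Z range, ord('V') − ord('A') = 21
'H': A..Z range, ord('H') − ord('A') = 7
'Z': A..Z range, ord('Z') − ord('A') = 25
'F': A..Z range, ord('F') − ord('A') = 5
'G': A..Z range, ord('G') − ord('A') = 6
'1': 0..9 range, 52 + ord('1') − ord('0') = 53

Answer: 16 21 7 25 5 6 53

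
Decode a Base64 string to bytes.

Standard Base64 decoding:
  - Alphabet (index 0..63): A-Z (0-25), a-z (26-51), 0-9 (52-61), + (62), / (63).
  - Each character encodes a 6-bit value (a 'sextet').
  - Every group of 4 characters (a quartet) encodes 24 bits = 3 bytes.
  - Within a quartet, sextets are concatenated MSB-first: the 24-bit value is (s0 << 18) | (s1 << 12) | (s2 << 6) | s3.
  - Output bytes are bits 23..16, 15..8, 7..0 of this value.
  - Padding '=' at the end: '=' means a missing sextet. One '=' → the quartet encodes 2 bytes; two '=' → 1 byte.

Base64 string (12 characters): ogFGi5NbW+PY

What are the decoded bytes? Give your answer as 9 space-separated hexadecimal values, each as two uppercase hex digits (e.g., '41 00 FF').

After char 0 ('o'=40): chars_in_quartet=1 acc=0x28 bytes_emitted=0
After char 1 ('g'=32): chars_in_quartet=2 acc=0xA20 bytes_emitted=0
After char 2 ('F'=5): chars_in_quartet=3 acc=0x28805 bytes_emitted=0
After char 3 ('G'=6): chars_in_quartet=4 acc=0xA20146 -> emit A2 01 46, reset; bytes_emitted=3
After char 4 ('i'=34): chars_in_quartet=1 acc=0x22 bytes_emitted=3
After char 5 ('5'=57): chars_in_quartet=2 acc=0x8B9 bytes_emitted=3
After char 6 ('N'=13): chars_in_quartet=3 acc=0x22E4D bytes_emitted=3
After char 7 ('b'=27): chars_in_quartet=4 acc=0x8B935B -> emit 8B 93 5B, reset; bytes_emitted=6
After char 8 ('W'=22): chars_in_quartet=1 acc=0x16 bytes_emitted=6
After char 9 ('+'=62): chars_in_quartet=2 acc=0x5BE bytes_emitted=6
After char 10 ('P'=15): chars_in_quartet=3 acc=0x16F8F bytes_emitted=6
After char 11 ('Y'=24): chars_in_quartet=4 acc=0x5BE3D8 -> emit 5B E3 D8, reset; bytes_emitted=9

Answer: A2 01 46 8B 93 5B 5B E3 D8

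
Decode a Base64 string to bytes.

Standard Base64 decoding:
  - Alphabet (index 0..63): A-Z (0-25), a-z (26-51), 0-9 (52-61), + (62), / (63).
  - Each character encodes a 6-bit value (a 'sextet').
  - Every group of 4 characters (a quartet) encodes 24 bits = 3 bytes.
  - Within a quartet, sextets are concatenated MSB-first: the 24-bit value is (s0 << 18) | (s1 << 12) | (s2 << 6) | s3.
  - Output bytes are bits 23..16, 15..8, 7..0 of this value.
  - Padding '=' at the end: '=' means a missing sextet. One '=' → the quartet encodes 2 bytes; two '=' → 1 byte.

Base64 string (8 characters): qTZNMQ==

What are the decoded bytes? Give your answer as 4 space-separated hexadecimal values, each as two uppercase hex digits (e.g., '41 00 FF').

After char 0 ('q'=42): chars_in_quartet=1 acc=0x2A bytes_emitted=0
After char 1 ('T'=19): chars_in_quartet=2 acc=0xA93 bytes_emitted=0
After char 2 ('Z'=25): chars_in_quartet=3 acc=0x2A4D9 bytes_emitted=0
After char 3 ('N'=13): chars_in_quartet=4 acc=0xA9364D -> emit A9 36 4D, reset; bytes_emitted=3
After char 4 ('M'=12): chars_in_quartet=1 acc=0xC bytes_emitted=3
After char 5 ('Q'=16): chars_in_quartet=2 acc=0x310 bytes_emitted=3
Padding '==': partial quartet acc=0x310 -> emit 31; bytes_emitted=4

Answer: A9 36 4D 31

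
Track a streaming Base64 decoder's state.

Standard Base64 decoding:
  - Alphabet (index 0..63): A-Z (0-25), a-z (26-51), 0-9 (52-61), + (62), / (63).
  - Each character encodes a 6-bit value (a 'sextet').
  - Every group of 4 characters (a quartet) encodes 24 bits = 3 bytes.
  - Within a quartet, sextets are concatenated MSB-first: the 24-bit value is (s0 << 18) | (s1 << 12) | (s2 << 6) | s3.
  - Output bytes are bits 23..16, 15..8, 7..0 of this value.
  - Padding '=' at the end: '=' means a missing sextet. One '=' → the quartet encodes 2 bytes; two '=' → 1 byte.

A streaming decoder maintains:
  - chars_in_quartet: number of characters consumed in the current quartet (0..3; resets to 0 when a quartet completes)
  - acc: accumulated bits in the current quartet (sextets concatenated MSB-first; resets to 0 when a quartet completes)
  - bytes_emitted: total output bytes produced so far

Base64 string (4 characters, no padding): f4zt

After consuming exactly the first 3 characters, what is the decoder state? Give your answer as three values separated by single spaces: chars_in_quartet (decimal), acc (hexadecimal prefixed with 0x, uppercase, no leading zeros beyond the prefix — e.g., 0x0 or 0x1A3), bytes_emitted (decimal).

After char 0 ('f'=31): chars_in_quartet=1 acc=0x1F bytes_emitted=0
After char 1 ('4'=56): chars_in_quartet=2 acc=0x7F8 bytes_emitted=0
After char 2 ('z'=51): chars_in_quartet=3 acc=0x1FE33 bytes_emitted=0

Answer: 3 0x1FE33 0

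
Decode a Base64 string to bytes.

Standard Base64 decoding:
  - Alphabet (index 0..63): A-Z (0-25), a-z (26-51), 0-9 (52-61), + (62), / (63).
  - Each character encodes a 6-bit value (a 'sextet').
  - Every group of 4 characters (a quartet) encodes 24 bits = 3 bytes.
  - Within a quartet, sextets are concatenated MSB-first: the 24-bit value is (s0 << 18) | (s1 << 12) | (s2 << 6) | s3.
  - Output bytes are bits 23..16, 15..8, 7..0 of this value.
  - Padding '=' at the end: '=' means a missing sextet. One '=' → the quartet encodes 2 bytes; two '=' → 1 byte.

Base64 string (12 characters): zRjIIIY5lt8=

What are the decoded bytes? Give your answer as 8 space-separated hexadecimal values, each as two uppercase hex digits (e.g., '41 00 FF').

Answer: CD 18 C8 20 86 39 96 DF

Derivation:
After char 0 ('z'=51): chars_in_quartet=1 acc=0x33 bytes_emitted=0
After char 1 ('R'=17): chars_in_quartet=2 acc=0xCD1 bytes_emitted=0
After char 2 ('j'=35): chars_in_quartet=3 acc=0x33463 bytes_emitted=0
After char 3 ('I'=8): chars_in_quartet=4 acc=0xCD18C8 -> emit CD 18 C8, reset; bytes_emitted=3
After char 4 ('I'=8): chars_in_quartet=1 acc=0x8 bytes_emitted=3
After char 5 ('I'=8): chars_in_quartet=2 acc=0x208 bytes_emitted=3
After char 6 ('Y'=24): chars_in_quartet=3 acc=0x8218 bytes_emitted=3
After char 7 ('5'=57): chars_in_quartet=4 acc=0x208639 -> emit 20 86 39, reset; bytes_emitted=6
After char 8 ('l'=37): chars_in_quartet=1 acc=0x25 bytes_emitted=6
After char 9 ('t'=45): chars_in_quartet=2 acc=0x96D bytes_emitted=6
After char 10 ('8'=60): chars_in_quartet=3 acc=0x25B7C bytes_emitted=6
Padding '=': partial quartet acc=0x25B7C -> emit 96 DF; bytes_emitted=8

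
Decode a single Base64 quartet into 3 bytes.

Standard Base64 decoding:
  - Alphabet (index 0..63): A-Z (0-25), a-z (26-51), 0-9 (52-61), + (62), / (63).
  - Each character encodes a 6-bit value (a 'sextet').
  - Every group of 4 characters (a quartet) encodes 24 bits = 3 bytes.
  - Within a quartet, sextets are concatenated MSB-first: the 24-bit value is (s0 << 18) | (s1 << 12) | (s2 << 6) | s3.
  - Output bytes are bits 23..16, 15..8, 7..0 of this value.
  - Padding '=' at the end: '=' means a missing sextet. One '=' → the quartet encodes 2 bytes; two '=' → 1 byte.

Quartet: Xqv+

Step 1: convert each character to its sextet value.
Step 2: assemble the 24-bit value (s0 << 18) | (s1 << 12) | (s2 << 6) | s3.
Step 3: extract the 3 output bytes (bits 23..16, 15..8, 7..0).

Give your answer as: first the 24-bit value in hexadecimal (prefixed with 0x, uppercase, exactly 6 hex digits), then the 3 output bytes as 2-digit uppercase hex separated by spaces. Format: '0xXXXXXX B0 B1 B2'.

Answer: 0x5EABFE 5E AB FE

Derivation:
Sextets: X=23, q=42, v=47, +=62
24-bit: (23<<18) | (42<<12) | (47<<6) | 62
      = 0x5C0000 | 0x02A000 | 0x000BC0 | 0x00003E
      = 0x5EABFE
Bytes: (v>>16)&0xFF=5E, (v>>8)&0xFF=AB, v&0xFF=FE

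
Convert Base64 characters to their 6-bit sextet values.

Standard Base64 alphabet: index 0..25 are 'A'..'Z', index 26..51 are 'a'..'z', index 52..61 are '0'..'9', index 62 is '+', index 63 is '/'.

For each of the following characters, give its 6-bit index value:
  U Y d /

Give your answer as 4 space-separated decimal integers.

Answer: 20 24 29 63

Derivation:
'U': A..Z range, ord('U') − ord('A') = 20
'Y': A..Z range, ord('Y') − ord('A') = 24
'd': a..z range, 26 + ord('d') − ord('a') = 29
'/': index 63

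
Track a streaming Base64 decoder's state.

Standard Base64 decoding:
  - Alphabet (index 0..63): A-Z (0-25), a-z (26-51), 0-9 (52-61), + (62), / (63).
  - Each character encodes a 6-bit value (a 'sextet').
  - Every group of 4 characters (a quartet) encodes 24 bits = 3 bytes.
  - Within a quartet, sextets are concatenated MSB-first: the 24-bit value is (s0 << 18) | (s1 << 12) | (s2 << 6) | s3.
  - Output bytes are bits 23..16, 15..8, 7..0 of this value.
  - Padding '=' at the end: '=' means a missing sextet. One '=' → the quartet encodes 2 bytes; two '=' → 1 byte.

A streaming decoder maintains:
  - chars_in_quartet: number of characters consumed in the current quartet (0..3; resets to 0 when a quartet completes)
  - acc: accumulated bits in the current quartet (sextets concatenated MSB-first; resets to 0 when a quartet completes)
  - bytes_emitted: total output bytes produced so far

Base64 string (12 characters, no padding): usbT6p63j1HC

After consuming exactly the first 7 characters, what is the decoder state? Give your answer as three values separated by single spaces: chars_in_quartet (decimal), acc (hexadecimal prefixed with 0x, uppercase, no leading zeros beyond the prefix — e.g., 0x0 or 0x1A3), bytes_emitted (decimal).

After char 0 ('u'=46): chars_in_quartet=1 acc=0x2E bytes_emitted=0
After char 1 ('s'=44): chars_in_quartet=2 acc=0xBAC bytes_emitted=0
After char 2 ('b'=27): chars_in_quartet=3 acc=0x2EB1B bytes_emitted=0
After char 3 ('T'=19): chars_in_quartet=4 acc=0xBAC6D3 -> emit BA C6 D3, reset; bytes_emitted=3
After char 4 ('6'=58): chars_in_quartet=1 acc=0x3A bytes_emitted=3
After char 5 ('p'=41): chars_in_quartet=2 acc=0xEA9 bytes_emitted=3
After char 6 ('6'=58): chars_in_quartet=3 acc=0x3AA7A bytes_emitted=3

Answer: 3 0x3AA7A 3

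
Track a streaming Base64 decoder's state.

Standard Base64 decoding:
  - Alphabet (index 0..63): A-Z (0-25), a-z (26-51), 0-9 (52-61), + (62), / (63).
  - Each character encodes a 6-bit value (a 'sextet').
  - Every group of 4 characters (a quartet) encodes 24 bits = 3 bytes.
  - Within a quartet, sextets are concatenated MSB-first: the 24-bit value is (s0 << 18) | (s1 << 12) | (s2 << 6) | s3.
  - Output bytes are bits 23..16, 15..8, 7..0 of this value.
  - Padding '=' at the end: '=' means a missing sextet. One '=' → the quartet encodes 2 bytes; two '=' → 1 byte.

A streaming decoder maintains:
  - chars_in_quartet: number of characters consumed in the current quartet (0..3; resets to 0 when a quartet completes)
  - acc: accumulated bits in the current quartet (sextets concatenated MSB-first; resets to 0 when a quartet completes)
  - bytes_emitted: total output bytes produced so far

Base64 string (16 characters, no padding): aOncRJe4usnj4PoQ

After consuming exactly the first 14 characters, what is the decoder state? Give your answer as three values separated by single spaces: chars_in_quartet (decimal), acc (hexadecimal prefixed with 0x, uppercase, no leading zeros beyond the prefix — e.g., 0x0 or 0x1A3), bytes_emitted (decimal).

Answer: 2 0xE0F 9

Derivation:
After char 0 ('a'=26): chars_in_quartet=1 acc=0x1A bytes_emitted=0
After char 1 ('O'=14): chars_in_quartet=2 acc=0x68E bytes_emitted=0
After char 2 ('n'=39): chars_in_quartet=3 acc=0x1A3A7 bytes_emitted=0
After char 3 ('c'=28): chars_in_quartet=4 acc=0x68E9DC -> emit 68 E9 DC, reset; bytes_emitted=3
After char 4 ('R'=17): chars_in_quartet=1 acc=0x11 bytes_emitted=3
After char 5 ('J'=9): chars_in_quartet=2 acc=0x449 bytes_emitted=3
After char 6 ('e'=30): chars_in_quartet=3 acc=0x1125E bytes_emitted=3
After char 7 ('4'=56): chars_in_quartet=4 acc=0x4497B8 -> emit 44 97 B8, reset; bytes_emitted=6
After char 8 ('u'=46): chars_in_quartet=1 acc=0x2E bytes_emitted=6
After char 9 ('s'=44): chars_in_quartet=2 acc=0xBAC bytes_emitted=6
After char 10 ('n'=39): chars_in_quartet=3 acc=0x2EB27 bytes_emitted=6
After char 11 ('j'=35): chars_in_quartet=4 acc=0xBAC9E3 -> emit BA C9 E3, reset; bytes_emitted=9
After char 12 ('4'=56): chars_in_quartet=1 acc=0x38 bytes_emitted=9
After char 13 ('P'=15): chars_in_quartet=2 acc=0xE0F bytes_emitted=9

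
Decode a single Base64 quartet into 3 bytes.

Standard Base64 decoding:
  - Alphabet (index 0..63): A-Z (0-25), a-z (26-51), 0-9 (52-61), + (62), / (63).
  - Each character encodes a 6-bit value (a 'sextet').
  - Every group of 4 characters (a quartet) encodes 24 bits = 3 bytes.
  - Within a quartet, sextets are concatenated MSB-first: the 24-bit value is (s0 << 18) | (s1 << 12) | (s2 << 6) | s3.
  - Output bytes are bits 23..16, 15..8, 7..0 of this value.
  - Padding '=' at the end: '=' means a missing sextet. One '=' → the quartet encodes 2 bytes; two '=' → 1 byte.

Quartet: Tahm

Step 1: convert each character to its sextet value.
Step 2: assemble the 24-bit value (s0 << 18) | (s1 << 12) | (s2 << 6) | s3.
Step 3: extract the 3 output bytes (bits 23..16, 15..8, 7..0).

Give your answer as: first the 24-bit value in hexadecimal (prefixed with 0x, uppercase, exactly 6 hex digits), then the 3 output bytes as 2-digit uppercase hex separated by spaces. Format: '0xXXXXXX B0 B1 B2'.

Sextets: T=19, a=26, h=33, m=38
24-bit: (19<<18) | (26<<12) | (33<<6) | 38
      = 0x4C0000 | 0x01A000 | 0x000840 | 0x000026
      = 0x4DA866
Bytes: (v>>16)&0xFF=4D, (v>>8)&0xFF=A8, v&0xFF=66

Answer: 0x4DA866 4D A8 66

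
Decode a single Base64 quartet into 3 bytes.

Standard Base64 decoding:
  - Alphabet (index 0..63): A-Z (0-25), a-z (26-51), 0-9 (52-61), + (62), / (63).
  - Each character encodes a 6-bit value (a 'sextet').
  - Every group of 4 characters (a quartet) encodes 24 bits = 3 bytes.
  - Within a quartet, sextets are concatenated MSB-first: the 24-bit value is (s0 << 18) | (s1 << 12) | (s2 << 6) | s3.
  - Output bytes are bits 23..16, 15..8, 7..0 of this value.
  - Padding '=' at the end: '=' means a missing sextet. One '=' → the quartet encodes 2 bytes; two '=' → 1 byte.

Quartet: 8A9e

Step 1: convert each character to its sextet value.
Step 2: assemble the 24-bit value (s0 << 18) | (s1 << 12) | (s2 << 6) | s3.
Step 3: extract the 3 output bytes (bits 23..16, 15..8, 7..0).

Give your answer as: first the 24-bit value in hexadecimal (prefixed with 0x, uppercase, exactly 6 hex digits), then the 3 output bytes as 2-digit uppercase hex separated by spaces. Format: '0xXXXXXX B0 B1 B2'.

Sextets: 8=60, A=0, 9=61, e=30
24-bit: (60<<18) | (0<<12) | (61<<6) | 30
      = 0xF00000 | 0x000000 | 0x000F40 | 0x00001E
      = 0xF00F5E
Bytes: (v>>16)&0xFF=F0, (v>>8)&0xFF=0F, v&0xFF=5E

Answer: 0xF00F5E F0 0F 5E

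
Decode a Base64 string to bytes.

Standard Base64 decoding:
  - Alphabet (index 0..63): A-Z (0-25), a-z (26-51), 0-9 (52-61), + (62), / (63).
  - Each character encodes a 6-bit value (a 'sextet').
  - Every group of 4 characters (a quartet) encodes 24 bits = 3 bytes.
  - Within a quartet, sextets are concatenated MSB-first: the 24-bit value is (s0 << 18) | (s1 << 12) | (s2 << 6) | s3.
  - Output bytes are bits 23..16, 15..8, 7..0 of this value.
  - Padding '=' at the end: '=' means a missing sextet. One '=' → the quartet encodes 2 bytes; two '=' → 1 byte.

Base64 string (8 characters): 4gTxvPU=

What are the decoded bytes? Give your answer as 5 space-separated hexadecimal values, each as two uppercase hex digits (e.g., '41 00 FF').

After char 0 ('4'=56): chars_in_quartet=1 acc=0x38 bytes_emitted=0
After char 1 ('g'=32): chars_in_quartet=2 acc=0xE20 bytes_emitted=0
After char 2 ('T'=19): chars_in_quartet=3 acc=0x38813 bytes_emitted=0
After char 3 ('x'=49): chars_in_quartet=4 acc=0xE204F1 -> emit E2 04 F1, reset; bytes_emitted=3
After char 4 ('v'=47): chars_in_quartet=1 acc=0x2F bytes_emitted=3
After char 5 ('P'=15): chars_in_quartet=2 acc=0xBCF bytes_emitted=3
After char 6 ('U'=20): chars_in_quartet=3 acc=0x2F3D4 bytes_emitted=3
Padding '=': partial quartet acc=0x2F3D4 -> emit BC F5; bytes_emitted=5

Answer: E2 04 F1 BC F5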